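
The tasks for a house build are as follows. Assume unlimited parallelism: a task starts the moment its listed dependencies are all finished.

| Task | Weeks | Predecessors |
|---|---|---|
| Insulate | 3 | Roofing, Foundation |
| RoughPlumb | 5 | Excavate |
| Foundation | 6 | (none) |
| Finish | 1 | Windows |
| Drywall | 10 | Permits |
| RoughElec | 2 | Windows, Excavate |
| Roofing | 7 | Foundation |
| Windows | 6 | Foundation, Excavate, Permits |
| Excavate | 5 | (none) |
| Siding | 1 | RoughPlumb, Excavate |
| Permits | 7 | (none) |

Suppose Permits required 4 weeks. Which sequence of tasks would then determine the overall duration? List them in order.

Critical path before the change: Permits→Drywall = 7+10 = 17 giving 17 weeks.
Since Permits is critical, the -3 change carries straight to that chain (now 14 weeks).
New critical path: Foundation→Roofing→Insulate = 6+7+3 = 16 ⇒ 16 weeks.

Foundation, Roofing, Insulate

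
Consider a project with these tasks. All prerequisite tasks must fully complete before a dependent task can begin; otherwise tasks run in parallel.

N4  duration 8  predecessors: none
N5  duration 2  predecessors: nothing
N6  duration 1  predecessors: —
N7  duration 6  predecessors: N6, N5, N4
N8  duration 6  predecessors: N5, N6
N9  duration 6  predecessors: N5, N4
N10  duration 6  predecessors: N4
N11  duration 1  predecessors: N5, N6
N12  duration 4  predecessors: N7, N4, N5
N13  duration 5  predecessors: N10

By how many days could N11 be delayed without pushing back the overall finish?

The longest chain is N4→N10→N13 = 8+6+5 = 19; overall finish 19 days.
The longest chain containing N11 totals 3 days.
So N11 can slip 19 − 3 = 16 days.

16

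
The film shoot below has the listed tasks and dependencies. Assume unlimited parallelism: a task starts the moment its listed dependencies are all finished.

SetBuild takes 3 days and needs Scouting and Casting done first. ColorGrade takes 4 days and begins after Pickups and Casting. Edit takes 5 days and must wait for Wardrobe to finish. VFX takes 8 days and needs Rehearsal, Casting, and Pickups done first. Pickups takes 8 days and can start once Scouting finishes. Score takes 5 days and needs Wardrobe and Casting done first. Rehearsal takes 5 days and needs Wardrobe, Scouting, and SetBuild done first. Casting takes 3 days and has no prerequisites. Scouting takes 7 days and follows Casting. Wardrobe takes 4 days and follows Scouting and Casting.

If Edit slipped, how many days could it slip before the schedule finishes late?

Casting→Scouting→Wardrobe→Rehearsal→VFX = 3+7+4+5+8 = 27 sets the makespan at 27 days.
Edit finishes as early as 19 and must finish by 27.
Float = 27 − 19 = 8.

8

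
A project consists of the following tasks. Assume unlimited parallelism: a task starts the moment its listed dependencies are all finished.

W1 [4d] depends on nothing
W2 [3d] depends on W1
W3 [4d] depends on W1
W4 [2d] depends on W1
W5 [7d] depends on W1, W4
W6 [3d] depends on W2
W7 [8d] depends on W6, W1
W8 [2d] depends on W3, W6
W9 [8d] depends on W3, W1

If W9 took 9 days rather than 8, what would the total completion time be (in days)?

18

As given, the longest chain is W1→W2→W6→W7 = 4+3+3+8 = 18, so the finish is 18 days.
The longest path through W9 is only 16 days, so W9 has float 2.
No other chain overtakes it, so the finish is 18 days.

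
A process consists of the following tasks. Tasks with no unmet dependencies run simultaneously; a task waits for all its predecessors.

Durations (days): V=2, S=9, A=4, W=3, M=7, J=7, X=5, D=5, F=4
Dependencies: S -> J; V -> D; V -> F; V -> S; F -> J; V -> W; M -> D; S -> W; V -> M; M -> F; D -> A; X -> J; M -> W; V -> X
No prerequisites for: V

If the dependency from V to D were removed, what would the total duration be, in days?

Before: longest chain V→M→F→J = 2+7+4+7 = 20, finish 20.
Dropping V→D doesn't change D's earliest start (9); another predecessor still binds.
After: V→M→F→J = 2+7+4+7 = 20 → 20 days.

20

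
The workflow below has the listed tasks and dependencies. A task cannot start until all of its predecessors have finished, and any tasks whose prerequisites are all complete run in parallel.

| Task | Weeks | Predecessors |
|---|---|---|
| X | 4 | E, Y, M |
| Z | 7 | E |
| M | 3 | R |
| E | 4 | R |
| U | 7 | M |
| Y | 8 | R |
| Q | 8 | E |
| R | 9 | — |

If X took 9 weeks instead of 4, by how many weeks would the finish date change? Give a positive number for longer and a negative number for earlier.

The binding path is R→Y→X = 9+8+4 = 21; finish at 21 weeks.
X is on the critical path; changing it to 9 makes that path 26 weeks.
That remains the longest chain; total 26 weeks.
Change in finish: 26 − 21 = +5 weeks.

5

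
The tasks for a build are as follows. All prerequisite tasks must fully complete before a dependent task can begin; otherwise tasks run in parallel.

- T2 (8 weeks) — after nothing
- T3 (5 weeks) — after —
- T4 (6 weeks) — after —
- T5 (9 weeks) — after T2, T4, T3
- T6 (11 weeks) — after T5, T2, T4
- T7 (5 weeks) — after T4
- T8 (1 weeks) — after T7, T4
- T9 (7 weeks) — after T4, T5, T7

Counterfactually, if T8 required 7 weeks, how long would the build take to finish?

28

Critical path before the change: T2→T5→T6 = 8+9+11 = 28 giving 28 weeks.
The longest path through T8 is only 12 weeks, so T8 has float 16.
That remains the longest chain; total 28 weeks.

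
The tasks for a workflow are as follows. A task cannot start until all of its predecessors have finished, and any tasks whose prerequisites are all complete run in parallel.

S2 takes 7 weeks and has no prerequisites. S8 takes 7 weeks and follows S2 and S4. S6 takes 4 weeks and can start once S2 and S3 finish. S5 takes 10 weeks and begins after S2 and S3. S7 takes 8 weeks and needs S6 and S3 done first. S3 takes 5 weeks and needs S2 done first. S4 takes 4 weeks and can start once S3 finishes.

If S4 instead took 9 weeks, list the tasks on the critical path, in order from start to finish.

S2, S3, S4, S8

Actual critical path: S2→S3→S6→S7 = 7+5+4+8 = 24 ⇒ 24 weeks.
S4 is off the critical path — its longest chain is 23 weeks, giving 1 of slack.
Now S2→S3→S4→S8 = 7+5+9+7 = 28 is longest, so the finish becomes 28 weeks.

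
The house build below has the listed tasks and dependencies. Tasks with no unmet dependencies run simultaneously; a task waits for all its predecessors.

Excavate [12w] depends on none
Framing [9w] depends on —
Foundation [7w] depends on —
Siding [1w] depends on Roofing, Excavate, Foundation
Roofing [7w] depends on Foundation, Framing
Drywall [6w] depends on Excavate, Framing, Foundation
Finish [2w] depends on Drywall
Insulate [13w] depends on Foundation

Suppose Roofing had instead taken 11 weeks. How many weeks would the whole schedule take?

The binding path is Excavate→Drywall→Finish = 12+6+2 = 20; finish at 20 weeks.
Roofing is off the critical path — its longest chain is 17 weeks, giving 3 of slack.
The binding chain switches to Framing→Roofing→Siding = 9+11+1 = 21; finish 21 weeks.

21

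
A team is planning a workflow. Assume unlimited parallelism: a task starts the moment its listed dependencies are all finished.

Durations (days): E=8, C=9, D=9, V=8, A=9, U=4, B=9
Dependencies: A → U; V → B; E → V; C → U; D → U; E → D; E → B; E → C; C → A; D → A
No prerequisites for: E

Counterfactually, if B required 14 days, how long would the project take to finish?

The binding path is E→C→A→U = 8+9+9+4 = 30; finish at 30 days.
The longest path through B is only 25 days, so B has float 5.
No other chain overtakes it, so the finish is 30 days.

30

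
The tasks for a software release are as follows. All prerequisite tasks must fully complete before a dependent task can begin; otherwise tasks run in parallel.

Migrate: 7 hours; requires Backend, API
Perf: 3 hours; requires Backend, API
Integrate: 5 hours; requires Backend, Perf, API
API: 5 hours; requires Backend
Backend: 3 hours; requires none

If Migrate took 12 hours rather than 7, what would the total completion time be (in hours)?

20

Baseline: Backend→API→Perf→Integrate = 3+5+3+5 = 16 → 16 hours.
Migrate is off the critical path — its longest chain is 15 hours, giving 1 of slack.
Now Backend→API→Migrate = 3+5+12 = 20 is longest, so the finish becomes 20 hours.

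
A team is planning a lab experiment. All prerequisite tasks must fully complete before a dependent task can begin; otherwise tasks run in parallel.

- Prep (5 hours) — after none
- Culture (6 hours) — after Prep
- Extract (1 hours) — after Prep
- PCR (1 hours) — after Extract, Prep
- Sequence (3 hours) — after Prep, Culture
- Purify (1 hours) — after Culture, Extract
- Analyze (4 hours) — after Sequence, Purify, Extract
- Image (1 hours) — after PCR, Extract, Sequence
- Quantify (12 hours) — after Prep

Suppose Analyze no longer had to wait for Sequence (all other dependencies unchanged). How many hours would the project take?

17

Before: longest chain Prep→Culture→Sequence→Analyze = 5+6+3+4 = 18, finish 18.
Without Sequence→Analyze, Analyze's earliest start moves from 14 to 12.
After: Prep→Quantify = 5+12 = 17 → 17 hours.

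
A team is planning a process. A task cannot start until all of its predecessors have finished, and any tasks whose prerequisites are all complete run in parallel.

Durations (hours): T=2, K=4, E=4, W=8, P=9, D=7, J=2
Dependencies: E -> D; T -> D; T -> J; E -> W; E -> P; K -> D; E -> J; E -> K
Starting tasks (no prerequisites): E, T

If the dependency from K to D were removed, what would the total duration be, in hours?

Original critical path: E→K→D = 4+4+7 = 15 ⇒ 15 hours.
Without K→D, D's earliest start moves from 8 to 4.
After: E→P = 4+9 = 13 → 13 hours.

13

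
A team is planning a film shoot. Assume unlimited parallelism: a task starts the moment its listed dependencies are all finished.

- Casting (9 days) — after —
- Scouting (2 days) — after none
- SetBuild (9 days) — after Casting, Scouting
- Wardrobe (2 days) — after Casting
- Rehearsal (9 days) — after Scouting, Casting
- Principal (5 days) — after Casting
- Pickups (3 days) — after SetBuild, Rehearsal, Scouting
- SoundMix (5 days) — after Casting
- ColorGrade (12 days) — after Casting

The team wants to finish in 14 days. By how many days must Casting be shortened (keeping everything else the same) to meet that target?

Current finish: 21 days; target: 14.
Casting is on every critical path, so each day cut from Casting cuts the finish by one (this holds down to a finish of 14).
Need 21 − 14 = 7 days off Casting → Casting becomes 2 days, finish becomes 14.

7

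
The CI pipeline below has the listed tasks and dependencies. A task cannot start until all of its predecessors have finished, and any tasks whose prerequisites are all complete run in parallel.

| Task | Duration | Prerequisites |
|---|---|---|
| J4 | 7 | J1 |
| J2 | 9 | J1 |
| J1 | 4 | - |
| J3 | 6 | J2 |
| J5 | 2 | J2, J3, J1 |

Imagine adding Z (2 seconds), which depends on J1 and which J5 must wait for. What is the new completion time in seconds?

Originally the schedule takes 21 seconds.
With Z inserted, J5 now waits for max(J2, J3, J1, Z).
New critical path: J1→J2→J3→J5 = 4+9+6+2 = 21 ⇒ 21 seconds.

21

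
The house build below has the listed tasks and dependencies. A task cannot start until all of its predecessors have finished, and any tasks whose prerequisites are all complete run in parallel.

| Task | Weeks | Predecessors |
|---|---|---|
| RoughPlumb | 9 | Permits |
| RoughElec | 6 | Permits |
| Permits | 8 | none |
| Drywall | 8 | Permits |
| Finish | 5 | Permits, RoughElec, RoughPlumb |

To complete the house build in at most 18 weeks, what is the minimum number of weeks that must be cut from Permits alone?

Current finish: 22 weeks; target: 18.
Permits is on every critical path, so each week cut from Permits cuts the finish by one (this holds down to a finish of 15).
Need 22 − 18 = 4 weeks off Permits → Permits becomes 4 weeks, finish becomes 18.

4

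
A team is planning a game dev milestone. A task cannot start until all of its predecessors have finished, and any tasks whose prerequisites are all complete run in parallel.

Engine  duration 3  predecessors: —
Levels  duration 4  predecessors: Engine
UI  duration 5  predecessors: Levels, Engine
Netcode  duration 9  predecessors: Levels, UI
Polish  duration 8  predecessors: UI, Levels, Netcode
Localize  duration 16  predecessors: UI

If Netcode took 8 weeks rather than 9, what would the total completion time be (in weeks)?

Baseline: Engine→Levels→UI→Netcode→Polish = 3+4+5+9+8 = 29 → 29 weeks.
Since Netcode is critical, the -1 change carries straight to that chain (now 28 weeks).
No other chain overtakes it, so the finish is 28 weeks.

28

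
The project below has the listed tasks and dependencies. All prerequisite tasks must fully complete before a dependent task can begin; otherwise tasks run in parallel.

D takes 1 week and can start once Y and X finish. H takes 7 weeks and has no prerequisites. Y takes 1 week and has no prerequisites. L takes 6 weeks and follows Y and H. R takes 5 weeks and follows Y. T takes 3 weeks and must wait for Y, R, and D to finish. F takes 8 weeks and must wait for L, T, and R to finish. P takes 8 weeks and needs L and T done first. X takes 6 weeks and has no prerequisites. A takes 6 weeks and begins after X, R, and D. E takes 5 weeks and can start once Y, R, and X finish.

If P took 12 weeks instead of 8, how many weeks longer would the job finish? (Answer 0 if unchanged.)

Critical path before the change: H→L→P = 7+6+8 = 21 giving 21 weeks.
P is on the critical path; changing it to 12 makes that path 25 weeks.
The critical path is still H→L→P; finish is now 25 weeks.
Change in finish: 25 − 21 = +4 weeks.

4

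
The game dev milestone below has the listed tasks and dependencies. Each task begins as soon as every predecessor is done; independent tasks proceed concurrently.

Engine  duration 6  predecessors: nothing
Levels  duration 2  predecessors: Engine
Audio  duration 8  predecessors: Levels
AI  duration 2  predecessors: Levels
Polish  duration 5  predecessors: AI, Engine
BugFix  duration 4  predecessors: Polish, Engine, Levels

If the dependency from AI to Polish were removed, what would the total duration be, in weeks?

16

Original critical path: Engine→Levels→AI→Polish→BugFix = 6+2+2+5+4 = 19 ⇒ 19 weeks.
Without AI→Polish, Polish's earliest start moves from 10 to 6.
The longest chain is now Engine→Levels→Audio = 6+2+8 = 16, so the game dev milestone takes 16 weeks.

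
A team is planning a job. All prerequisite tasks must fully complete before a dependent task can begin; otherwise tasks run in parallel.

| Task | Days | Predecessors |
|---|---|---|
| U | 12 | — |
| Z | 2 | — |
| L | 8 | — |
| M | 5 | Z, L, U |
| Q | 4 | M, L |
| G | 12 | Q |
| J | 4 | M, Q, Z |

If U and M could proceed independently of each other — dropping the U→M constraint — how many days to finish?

Before: longest chain U→M→Q→G = 12+5+4+12 = 33, finish 33.
Without U→M, M's earliest start moves from 12 to 8.
After: L→M→Q→G = 8+5+4+12 = 29 → 29 days.

29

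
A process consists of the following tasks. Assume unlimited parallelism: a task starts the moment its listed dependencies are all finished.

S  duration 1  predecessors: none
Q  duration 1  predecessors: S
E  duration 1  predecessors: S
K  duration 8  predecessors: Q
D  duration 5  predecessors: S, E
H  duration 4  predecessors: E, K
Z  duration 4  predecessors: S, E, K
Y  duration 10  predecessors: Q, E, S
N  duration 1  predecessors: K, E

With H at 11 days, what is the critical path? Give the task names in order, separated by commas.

Critical path before the change: S→Q→K→H = 1+1+8+4 = 14 giving 14 days.
H lies on that path, so at 11 days the path becomes 21 days.
That remains the longest chain; total 21 days.

S, Q, K, H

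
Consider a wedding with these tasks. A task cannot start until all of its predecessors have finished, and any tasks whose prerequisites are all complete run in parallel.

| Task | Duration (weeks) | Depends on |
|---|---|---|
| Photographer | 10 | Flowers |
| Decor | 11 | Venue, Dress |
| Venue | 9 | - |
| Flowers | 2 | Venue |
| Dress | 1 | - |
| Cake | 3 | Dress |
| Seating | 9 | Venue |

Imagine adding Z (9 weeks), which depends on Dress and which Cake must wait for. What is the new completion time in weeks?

Originally the schedule takes 21 weeks.
With Z inserted, Cake now waits for max(Dress, Z).
New critical path: Venue→Flowers→Photographer = 9+2+10 = 21 ⇒ 21 weeks.

21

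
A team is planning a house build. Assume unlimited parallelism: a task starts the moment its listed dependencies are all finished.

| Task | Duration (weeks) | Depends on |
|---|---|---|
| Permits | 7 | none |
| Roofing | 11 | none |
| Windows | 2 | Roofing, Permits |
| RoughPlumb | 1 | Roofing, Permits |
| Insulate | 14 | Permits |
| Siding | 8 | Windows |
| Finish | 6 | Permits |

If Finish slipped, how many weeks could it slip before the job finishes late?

Critical path: Permits→Insulate = 7+14 = 21, so the finish is 21 weeks.
The longest chain containing Finish totals 13 weeks.
Float = 21 − 13 = 8.

8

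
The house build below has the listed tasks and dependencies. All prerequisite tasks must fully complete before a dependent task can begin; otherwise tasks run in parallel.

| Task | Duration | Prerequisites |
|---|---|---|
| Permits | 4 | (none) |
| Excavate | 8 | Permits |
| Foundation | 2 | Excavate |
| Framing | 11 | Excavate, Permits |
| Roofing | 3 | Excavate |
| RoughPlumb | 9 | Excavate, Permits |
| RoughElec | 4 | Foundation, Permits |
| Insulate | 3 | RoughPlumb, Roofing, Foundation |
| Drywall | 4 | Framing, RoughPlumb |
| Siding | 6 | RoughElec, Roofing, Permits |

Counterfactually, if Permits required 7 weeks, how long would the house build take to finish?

30

Baseline: Permits→Excavate→Framing→Drywall = 4+8+11+4 = 27 → 27 weeks.
Permits lies on that path, so at 7 weeks the path becomes 30 weeks.
That remains the longest chain; total 30 weeks.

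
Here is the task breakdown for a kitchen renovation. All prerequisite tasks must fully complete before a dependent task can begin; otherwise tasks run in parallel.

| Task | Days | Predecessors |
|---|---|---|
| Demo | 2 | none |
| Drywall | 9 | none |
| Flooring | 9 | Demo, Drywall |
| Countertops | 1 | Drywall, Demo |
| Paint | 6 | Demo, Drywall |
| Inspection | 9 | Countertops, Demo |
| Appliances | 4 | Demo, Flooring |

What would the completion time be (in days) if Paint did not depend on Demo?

With the dependency in place, Drywall→Flooring→Appliances = 9+9+4 = 22 sets the finish at 22 days.
Dropping Demo→Paint doesn't change Paint's earliest start (9); another predecessor still binds.
The longest chain is now Drywall→Flooring→Appliances = 9+9+4 = 22, so the kitchen renovation takes 22 days.

22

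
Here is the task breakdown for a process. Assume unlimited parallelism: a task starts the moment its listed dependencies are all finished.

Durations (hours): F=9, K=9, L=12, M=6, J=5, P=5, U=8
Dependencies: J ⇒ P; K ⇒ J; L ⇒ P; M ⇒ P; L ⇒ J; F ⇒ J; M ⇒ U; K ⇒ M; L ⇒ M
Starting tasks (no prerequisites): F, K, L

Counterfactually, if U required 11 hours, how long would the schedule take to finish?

29

As given, the longest chain is L→M→U = 12+6+8 = 26, so the finish is 26 hours.
U is on the critical path; changing it to 11 makes that path 29 hours.
No other chain overtakes it, so the finish is 29 hours.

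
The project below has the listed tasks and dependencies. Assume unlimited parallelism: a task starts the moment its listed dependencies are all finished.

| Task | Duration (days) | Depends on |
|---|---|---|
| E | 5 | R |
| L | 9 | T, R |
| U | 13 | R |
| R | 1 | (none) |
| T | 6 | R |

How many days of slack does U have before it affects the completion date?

Critical path: R→T→L = 1+6+9 = 16, so the finish is 16 days.
The longest chain containing U totals 14 days.
So U can slip 16 − 14 = 2 days.

2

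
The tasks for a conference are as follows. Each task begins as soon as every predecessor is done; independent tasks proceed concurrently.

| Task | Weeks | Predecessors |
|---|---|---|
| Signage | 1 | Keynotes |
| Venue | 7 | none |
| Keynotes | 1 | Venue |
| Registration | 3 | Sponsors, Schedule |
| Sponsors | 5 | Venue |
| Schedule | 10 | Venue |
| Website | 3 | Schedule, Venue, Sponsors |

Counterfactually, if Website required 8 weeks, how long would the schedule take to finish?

25

Actual critical path: Venue→Schedule→Website = 7+10+3 = 20 ⇒ 20 weeks.
Since Website is critical, the +5 change carries straight to that chain (now 25 weeks).
That remains the longest chain; total 25 weeks.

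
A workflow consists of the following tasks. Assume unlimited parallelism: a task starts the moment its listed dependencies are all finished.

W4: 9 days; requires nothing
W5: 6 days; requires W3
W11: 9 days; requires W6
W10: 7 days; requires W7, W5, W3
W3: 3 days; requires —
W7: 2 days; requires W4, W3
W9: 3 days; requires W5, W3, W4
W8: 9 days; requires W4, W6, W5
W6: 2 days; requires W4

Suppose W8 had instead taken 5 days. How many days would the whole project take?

As given, the longest chain is W4→W6→W8 = 9+2+9 = 20, so the finish is 20 days.
W8 is on the critical path; changing it to 5 makes that path 16 days.
The binding chain switches to W4→W6→W11 = 9+2+9 = 20; finish 20 days.

20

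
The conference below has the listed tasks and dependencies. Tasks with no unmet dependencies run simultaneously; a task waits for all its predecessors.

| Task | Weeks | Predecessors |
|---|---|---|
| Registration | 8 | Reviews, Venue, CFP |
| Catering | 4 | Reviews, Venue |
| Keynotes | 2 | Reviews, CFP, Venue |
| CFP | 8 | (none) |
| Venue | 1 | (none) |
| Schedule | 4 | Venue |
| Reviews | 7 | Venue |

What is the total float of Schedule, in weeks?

Venue→Reviews→Registration = 1+7+8 = 16 sets the makespan at 16 weeks.
Longest path through Schedule: 5 weeks (earliest finish 5, latest finish 16).
Slack of Schedule = 12 − 1 = 11 weeks.

11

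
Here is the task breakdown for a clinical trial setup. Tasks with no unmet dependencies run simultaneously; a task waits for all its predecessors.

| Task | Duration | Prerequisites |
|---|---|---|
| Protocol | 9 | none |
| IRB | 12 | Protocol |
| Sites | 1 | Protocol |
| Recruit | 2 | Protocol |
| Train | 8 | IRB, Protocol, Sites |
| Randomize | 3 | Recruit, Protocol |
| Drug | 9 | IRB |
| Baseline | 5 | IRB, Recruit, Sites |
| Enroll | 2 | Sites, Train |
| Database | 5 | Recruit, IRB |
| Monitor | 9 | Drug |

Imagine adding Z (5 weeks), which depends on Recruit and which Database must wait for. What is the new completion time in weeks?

Originally the clinical trial setup takes 39 weeks.
With Z inserted, Database now waits for max(Recruit, IRB, Z).
New critical path: Protocol→IRB→Drug→Monitor = 9+12+9+9 = 39 ⇒ 39 weeks.

39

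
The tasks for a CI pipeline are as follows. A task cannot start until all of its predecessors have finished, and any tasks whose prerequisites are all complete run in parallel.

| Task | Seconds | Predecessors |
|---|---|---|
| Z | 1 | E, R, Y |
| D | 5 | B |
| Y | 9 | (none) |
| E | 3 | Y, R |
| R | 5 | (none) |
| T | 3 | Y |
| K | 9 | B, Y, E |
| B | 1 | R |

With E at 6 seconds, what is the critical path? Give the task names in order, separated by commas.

Y, E, K

Actual critical path: Y→E→K = 9+3+9 = 21 ⇒ 21 seconds.
Since E is critical, the +3 change carries straight to that chain (now 24 seconds).
The critical path is still Y→E→K; finish is now 24 seconds.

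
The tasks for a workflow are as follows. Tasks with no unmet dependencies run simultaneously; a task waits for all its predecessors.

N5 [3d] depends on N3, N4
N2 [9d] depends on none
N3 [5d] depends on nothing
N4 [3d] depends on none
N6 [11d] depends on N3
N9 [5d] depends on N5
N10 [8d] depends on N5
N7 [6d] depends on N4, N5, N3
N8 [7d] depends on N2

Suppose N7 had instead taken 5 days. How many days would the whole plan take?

Critical path before the change: N2→N8 = 9+7 = 16 giving 16 days.
The longest path through N7 is only 14 days, so N7 has float 2.
No other chain overtakes it, so the finish is 16 days.

16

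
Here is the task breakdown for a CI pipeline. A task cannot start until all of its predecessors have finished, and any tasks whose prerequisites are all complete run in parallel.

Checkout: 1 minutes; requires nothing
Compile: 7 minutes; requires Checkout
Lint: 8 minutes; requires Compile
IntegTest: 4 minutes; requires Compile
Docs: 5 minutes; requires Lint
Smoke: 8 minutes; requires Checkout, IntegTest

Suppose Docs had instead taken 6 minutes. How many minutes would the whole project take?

Baseline: Checkout→Compile→Lint→Docs = 1+7+8+5 = 21 → 21 minutes.
Since Docs is critical, the +1 change carries straight to that chain (now 22 minutes).
That remains the longest chain; total 22 minutes.

22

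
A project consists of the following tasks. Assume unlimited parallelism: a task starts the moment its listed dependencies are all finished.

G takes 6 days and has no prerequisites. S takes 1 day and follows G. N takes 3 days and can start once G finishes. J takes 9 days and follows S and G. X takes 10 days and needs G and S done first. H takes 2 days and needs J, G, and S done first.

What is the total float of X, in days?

1

G→S→J→H = 6+1+9+2 = 18 sets the makespan at 18 days.
The longest chain containing X totals 17 days.
Slack of X = 8 − 7 = 1 day.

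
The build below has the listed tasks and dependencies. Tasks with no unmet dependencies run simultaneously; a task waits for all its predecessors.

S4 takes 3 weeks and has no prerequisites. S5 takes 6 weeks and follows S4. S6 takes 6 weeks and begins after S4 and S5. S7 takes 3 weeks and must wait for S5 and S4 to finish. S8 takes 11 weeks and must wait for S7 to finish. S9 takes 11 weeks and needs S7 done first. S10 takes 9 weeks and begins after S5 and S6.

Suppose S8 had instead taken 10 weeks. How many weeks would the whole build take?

24

Actual critical path: S4→S5→S6→S10 = 3+6+6+9 = 24 ⇒ 24 weeks.
S8 is off the critical path — its longest chain is 23 weeks, giving 1 of slack.
No other chain overtakes it, so the finish is 24 weeks.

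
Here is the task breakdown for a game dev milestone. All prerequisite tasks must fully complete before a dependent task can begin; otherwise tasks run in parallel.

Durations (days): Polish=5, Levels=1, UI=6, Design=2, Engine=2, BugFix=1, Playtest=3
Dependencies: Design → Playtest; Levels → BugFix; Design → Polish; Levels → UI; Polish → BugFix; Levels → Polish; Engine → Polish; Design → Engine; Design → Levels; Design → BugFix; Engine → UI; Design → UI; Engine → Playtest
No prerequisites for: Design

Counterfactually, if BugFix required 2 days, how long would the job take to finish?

Baseline: Design→Engine→Polish→BugFix = 2+2+5+1 = 10 → 10 days.
Since BugFix is critical, the +1 change carries straight to that chain (now 11 days).
The critical path is still Design→Engine→Polish→BugFix; finish is now 11 days.

11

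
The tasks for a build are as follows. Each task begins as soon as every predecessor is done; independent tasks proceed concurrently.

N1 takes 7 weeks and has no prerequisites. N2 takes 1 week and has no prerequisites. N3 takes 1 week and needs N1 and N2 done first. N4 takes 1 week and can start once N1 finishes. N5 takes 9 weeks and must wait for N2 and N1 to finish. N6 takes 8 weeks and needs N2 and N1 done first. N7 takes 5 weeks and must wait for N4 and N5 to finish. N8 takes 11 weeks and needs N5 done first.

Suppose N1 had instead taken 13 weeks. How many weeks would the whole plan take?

The binding path is N1→N5→N8 = 7+9+11 = 27; finish at 27 weeks.
N1 is on the critical path; changing it to 13 makes that path 33 weeks.
The critical path is still N1→N5→N8; finish is now 33 weeks.

33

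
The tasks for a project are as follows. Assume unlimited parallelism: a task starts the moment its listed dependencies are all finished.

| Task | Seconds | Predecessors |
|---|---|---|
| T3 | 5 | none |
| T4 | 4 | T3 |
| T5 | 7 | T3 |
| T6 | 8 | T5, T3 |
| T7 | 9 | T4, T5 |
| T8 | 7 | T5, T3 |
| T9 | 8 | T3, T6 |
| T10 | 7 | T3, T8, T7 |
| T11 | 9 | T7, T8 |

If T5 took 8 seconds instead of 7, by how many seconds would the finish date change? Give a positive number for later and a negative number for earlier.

Actual critical path: T3→T5→T7→T11 = 5+7+9+9 = 30 ⇒ 30 seconds.
Since T5 is critical, the +1 change carries straight to that chain (now 31 seconds).
No other chain overtakes it, so the finish is 31 seconds.
Change in finish: 31 − 30 = +1 seconds.

1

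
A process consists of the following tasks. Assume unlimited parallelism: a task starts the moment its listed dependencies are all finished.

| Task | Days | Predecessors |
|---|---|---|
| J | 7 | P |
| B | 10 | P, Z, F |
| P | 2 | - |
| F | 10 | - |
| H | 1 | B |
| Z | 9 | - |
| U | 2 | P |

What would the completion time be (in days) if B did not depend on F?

20

Before: longest chain F→B→H = 10+10+1 = 21, finish 21.
Without F→B, B's earliest start moves from 10 to 9.
The longest chain is now Z→B→H = 9+10+1 = 20, so the job takes 20 days.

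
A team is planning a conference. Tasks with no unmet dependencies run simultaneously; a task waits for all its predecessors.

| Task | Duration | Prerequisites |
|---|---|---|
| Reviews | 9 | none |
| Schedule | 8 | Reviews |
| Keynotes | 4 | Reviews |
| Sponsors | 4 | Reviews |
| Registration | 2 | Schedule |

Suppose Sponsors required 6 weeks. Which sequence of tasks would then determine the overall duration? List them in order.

Reviews, Schedule, Registration

Critical path before the change: Reviews→Schedule→Registration = 9+8+2 = 19 giving 19 weeks.
The longest path through Sponsors is only 13 weeks, so Sponsors has float 6.
No other chain overtakes it, so the finish is 19 weeks.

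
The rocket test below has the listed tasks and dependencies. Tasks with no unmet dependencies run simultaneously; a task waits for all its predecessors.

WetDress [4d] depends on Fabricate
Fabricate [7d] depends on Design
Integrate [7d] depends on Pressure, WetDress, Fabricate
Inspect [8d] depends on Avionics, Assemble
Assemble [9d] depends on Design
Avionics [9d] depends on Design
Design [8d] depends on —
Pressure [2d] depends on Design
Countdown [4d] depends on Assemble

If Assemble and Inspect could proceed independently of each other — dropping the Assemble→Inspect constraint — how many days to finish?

26

Before: longest chain Design→Fabricate→WetDress→Integrate = 8+7+4+7 = 26, finish 26.
Dropping Assemble→Inspect doesn't change Inspect's earliest start (17); another predecessor still binds.
The longest chain is now Design→Fabricate→WetDress→Integrate = 8+7+4+7 = 26, so the plan takes 26 days.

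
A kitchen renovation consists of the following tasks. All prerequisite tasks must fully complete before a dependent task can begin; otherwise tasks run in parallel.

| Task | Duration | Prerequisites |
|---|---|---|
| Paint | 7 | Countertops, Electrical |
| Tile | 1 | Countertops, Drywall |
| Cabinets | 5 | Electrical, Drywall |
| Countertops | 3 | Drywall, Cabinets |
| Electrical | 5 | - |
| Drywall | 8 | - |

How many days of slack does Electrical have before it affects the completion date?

3

The longest chain is Drywall→Cabinets→Countertops→Paint = 8+5+3+7 = 23; overall finish 23 days.
Longest path through Electrical: 20 days (earliest finish 5, latest finish 8).
Slack of Electrical = 3 − 0 = 3 days.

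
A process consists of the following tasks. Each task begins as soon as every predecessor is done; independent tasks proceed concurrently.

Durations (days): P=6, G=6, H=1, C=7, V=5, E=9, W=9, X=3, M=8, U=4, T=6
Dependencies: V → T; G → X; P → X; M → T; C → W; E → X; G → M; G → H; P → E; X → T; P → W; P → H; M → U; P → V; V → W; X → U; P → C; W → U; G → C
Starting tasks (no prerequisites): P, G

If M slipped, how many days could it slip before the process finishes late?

P→C→W→U = 6+7+9+4 = 26 sets the makespan at 26 days.
Longest path through M: 20 days (earliest finish 14, latest finish 20).
Slack of M = 12 − 6 = 6 days.

6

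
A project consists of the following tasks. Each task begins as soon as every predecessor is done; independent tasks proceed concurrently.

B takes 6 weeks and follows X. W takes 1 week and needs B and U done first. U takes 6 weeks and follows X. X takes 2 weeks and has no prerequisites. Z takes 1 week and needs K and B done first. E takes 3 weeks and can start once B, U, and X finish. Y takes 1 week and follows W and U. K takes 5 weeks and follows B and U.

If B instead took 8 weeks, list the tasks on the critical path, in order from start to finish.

X, B, K, Z

As given, the longest chain is X→B→K→Z = 2+6+5+1 = 14, so the finish is 14 weeks.
B lies on that path, so at 8 weeks the path becomes 16 weeks.
No other chain overtakes it, so the finish is 16 weeks.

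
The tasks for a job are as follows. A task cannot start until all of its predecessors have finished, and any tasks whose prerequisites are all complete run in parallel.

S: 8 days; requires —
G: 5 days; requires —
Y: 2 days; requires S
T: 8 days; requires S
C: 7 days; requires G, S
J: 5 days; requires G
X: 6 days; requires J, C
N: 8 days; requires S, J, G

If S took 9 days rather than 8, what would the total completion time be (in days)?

As given, the longest chain is S→C→X = 8+7+6 = 21, so the finish is 21 days.
Since S is critical, the +1 change carries straight to that chain (now 22 days).
No other chain overtakes it, so the finish is 22 days.

22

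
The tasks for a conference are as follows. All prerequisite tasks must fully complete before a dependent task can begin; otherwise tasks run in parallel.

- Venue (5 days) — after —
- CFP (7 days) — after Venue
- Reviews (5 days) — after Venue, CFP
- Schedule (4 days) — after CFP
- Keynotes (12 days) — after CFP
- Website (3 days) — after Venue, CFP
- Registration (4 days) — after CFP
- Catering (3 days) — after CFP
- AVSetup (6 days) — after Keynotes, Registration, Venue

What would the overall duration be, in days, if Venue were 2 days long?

As given, the longest chain is Venue→CFP→Keynotes→AVSetup = 5+7+12+6 = 30, so the finish is 30 days.
Since Venue is critical, the -3 change carries straight to that chain (now 27 days).
That remains the longest chain; total 27 days.

27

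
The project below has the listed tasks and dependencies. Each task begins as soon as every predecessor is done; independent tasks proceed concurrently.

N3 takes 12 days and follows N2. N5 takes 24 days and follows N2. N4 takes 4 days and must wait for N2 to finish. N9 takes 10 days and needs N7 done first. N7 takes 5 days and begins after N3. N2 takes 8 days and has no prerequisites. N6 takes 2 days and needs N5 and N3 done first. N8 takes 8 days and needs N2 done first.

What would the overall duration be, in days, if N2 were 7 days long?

Critical path before the change: N2→N3→N7→N9 = 8+12+5+10 = 35 giving 35 days.
N2 is on the critical path; changing it to 7 makes that path 34 days.
No other chain overtakes it, so the finish is 34 days.

34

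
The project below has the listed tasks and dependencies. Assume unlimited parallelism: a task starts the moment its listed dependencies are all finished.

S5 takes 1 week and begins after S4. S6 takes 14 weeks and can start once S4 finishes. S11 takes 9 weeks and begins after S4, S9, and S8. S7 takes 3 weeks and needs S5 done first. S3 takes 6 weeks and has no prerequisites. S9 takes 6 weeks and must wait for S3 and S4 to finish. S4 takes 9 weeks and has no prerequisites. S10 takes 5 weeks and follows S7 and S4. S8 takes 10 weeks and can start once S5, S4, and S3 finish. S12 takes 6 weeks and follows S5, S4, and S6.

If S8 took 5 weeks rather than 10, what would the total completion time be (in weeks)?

29

Baseline: S4→S5→S8→S11 = 9+1+10+9 = 29 → 29 weeks.
S8 lies on that path, so at 5 weeks the path becomes 24 weeks.
New critical path: S4→S6→S12 = 9+14+6 = 29 ⇒ 29 weeks.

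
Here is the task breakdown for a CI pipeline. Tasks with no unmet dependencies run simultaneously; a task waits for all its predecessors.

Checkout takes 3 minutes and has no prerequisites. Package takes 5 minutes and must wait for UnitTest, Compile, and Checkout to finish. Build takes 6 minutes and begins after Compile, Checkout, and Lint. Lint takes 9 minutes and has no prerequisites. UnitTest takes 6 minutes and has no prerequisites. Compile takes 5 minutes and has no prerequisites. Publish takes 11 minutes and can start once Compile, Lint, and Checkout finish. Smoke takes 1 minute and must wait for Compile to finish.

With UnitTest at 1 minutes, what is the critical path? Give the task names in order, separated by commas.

Critical path before the change: Lint→Publish = 9+11 = 20 giving 20 minutes.
UnitTest is off the critical path — its longest chain is 11 minutes, giving 9 of slack.
No other chain overtakes it, so the finish is 20 minutes.

Lint, Publish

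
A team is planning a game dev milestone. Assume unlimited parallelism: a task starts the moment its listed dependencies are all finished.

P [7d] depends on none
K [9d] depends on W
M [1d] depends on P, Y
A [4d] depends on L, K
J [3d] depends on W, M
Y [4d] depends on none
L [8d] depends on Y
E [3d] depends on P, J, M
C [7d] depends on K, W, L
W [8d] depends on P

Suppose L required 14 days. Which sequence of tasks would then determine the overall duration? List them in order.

P, W, K, C

The binding path is P→W→K→C = 7+8+9+7 = 31; finish at 31 days.
L has 12 days of float (longest path through it is 19).
The critical path is still P→W→K→C; finish is now 31 days.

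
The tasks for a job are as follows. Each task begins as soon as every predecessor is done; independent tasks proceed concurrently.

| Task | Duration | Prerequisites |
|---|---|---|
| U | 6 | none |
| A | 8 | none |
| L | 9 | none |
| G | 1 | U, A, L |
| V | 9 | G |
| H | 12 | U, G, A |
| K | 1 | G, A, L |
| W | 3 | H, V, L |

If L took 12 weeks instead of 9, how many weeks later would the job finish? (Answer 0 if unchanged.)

3

The binding path is L→G→H→W = 9+1+12+3 = 25; finish at 25 weeks.
L is on the critical path; changing it to 12 makes that path 28 weeks.
That remains the longest chain; total 28 weeks.
Change in finish: 28 − 25 = +3 weeks.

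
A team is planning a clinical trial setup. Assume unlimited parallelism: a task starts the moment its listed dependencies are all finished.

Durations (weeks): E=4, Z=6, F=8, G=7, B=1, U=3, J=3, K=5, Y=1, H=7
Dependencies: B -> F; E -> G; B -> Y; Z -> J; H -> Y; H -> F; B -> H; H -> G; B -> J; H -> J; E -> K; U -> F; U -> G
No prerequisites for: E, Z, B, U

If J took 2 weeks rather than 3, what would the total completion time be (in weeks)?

Baseline: B→H→F = 1+7+8 = 16 → 16 weeks.
J has 5 weeks of float (longest path through it is 11).
The critical path is still B→H→F; finish is now 16 weeks.

16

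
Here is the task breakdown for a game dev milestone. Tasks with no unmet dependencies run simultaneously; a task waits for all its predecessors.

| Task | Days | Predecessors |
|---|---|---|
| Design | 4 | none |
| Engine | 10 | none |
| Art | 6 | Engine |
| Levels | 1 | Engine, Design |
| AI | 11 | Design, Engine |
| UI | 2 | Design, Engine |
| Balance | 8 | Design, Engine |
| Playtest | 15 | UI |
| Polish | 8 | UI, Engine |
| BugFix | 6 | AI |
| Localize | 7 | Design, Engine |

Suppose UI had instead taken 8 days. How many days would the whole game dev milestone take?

Critical path before the change: Engine→UI→Playtest = 10+2+15 = 27 giving 27 days.
UI lies on that path, so at 8 days the path becomes 33 days.
The critical path is still Engine→UI→Playtest; finish is now 33 days.

33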